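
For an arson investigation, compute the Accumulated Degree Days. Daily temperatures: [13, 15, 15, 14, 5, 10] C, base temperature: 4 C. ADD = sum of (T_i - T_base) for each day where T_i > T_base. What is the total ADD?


Computing ADD day by day:
Day 1: max(0, 13 - 4) = 9
Day 2: max(0, 15 - 4) = 11
Day 3: max(0, 15 - 4) = 11
Day 4: max(0, 14 - 4) = 10
Day 5: max(0, 5 - 4) = 1
Day 6: max(0, 10 - 4) = 6
Total ADD = 48

48


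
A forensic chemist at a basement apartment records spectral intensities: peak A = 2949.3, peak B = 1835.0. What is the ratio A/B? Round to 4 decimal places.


Spectral peak ratio:
Peak A = 2949.3 counts
Peak B = 1835.0 counts
Ratio = 2949.3 / 1835.0 = 1.6072

1.6072


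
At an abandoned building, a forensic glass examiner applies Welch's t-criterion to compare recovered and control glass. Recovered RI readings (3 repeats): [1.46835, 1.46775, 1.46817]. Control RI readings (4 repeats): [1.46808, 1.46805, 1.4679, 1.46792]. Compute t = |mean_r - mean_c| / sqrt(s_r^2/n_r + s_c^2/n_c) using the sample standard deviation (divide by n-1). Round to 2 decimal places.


Welch's t-criterion for glass RI comparison:
Recovered mean = sum / n_r = 4.40427 / 3 = 1.46809
Control mean = sum / n_c = 5.87195 / 4 = 1.4679875
Recovered sample variance s_r^2 = 9.48e-08
Control sample variance s_c^2 = 8.225e-09
Welch SE (unpooled) = sqrt(s_r^2/n_r + s_c^2/n_c) = sqrt(3.16e-08 + 2.05625e-09) = sqrt(3.36563e-08) = 0.000183457
|mean_r - mean_c| = 0.0001025
t = 0.0001025 / 0.000183457 = 0.56

0.56


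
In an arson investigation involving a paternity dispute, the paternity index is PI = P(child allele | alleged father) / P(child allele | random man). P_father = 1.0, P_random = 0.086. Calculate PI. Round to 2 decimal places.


Paternity Index calculation:
PI = P(allele|father) / P(allele|random)
PI = 1.0 / 0.086
PI = 11.63

11.63


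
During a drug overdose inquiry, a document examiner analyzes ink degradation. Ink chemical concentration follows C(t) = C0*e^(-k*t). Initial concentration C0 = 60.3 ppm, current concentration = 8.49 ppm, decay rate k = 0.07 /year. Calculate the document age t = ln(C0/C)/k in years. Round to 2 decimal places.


Document age estimation:
C0/C = 60.3 / 8.49 = 7.102473
ln(C0/C) = 1.960443
t = 1.960443 / 0.07 = 28.01 years

28.01


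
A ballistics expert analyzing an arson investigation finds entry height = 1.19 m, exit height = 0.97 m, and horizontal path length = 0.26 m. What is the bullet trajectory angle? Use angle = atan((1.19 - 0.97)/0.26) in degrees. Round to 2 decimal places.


Bullet trajectory angle:
Height difference = 1.19 - 0.97 = 0.22 m
angle = atan(0.22 / 0.26)
angle = atan(0.846154)
angle = 40.24 degrees

40.24


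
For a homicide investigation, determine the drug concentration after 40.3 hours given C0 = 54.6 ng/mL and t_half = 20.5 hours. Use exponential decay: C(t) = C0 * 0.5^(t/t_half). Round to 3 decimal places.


Drug concentration decay:
Number of half-lives = t / t_half = 40.3 / 20.5 = 1.965854
Decay factor = 0.5^1.965854 = 0.25598763
C(t) = 54.6 * 0.25598763 = 13.977 ng/mL

13.977


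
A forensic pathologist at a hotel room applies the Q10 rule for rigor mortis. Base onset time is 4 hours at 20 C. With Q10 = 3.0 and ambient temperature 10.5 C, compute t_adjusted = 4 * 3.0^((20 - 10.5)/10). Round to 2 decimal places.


Rigor mortis time adjustment:
Exponent = (T_ref - T_actual) / 10 = (20 - 10.5) / 10 = 0.95
Q10 factor = 3.0^0.95 = 2.83965
t_adjusted = 4 * 2.83965 = 11.36 hours

11.36


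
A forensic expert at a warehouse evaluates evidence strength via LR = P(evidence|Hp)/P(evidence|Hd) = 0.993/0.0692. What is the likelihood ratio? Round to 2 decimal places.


Likelihood ratio calculation:
LR = P(E|Hp) / P(E|Hd)
LR = 0.993 / 0.0692
LR = 14.35

14.35


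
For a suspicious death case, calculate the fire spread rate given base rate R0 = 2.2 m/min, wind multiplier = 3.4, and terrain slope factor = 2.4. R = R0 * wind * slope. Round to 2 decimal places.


Fire spread rate calculation:
R = R0 * wind_factor * slope_factor
= 2.2 * 3.4 * 2.4
= 7.48 * 2.4
= 17.95 m/min

17.95


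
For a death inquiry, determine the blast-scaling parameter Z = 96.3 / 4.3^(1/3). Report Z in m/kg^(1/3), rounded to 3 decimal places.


Scaled distance calculation:
W^(1/3) = 4.3^(1/3) = 1.626133
Z = R / W^(1/3) = 96.3 / 1.626133
Z = 59.220 m/kg^(1/3)

59.220


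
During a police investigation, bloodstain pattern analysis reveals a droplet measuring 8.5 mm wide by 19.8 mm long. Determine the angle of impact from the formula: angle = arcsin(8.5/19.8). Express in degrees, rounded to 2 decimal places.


Blood spatter impact angle calculation:
width / length = 8.5 / 19.8 = 0.429293
angle = arcsin(0.429293)
angle = 25.42 degrees

25.42


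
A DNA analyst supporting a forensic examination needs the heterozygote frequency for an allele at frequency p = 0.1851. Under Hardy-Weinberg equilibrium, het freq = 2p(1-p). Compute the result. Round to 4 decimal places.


Hardy-Weinberg heterozygote frequency:
q = 1 - p = 1 - 0.1851 = 0.8149
2pq = 2 * 0.1851 * 0.8149 = 0.3017

0.3017


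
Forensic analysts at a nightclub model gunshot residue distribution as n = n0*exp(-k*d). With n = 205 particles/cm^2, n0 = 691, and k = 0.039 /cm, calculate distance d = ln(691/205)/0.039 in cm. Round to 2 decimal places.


GSR distance calculation:
n0/n = 691 / 205 = 3.370732
ln(n0/n) = 1.21513
d = 1.21513 / 0.039 = 31.16 cm

31.16


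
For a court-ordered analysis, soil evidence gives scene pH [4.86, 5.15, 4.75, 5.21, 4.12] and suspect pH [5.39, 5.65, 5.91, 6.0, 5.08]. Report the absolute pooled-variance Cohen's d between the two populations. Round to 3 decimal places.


Pooled-variance Cohen's d for soil pH comparison:
Scene mean = 24.09 / 5 = 4.818
Suspect mean = 28.03 / 5 = 5.606
Scene sample variance s_s^2 = 0.18937
Suspect sample variance s_c^2 = 0.14323
Pooled variance = ((n_s-1)*s_s^2 + (n_c-1)*s_c^2) / (n_s + n_c - 2) = 0.1663
Pooled SD = sqrt(0.1663) = 0.407799
Mean difference = -0.788
|d| = |-0.788| / 0.407799 = 1.932

1.932


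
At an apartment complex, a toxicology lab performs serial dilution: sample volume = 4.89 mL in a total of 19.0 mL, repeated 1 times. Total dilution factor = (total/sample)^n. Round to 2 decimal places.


Dilution factor calculation:
Single dilution = V_total / V_sample = 19.0 / 4.89 ≈ 3.885481
Number of dilutions = 1
Total DF = (19.0 / 4.89)^1 (full precision, rounded at the end) = 3.89

3.89


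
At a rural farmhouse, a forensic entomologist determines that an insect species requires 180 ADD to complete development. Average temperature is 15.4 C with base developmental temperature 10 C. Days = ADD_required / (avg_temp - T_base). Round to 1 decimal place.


Insect development time:
Effective temperature = avg_temp - T_base = 15.4 - 10 = 5.4 C
Days = ADD / effective_temp = 180 / 5.4 = 33.3 days

33.3


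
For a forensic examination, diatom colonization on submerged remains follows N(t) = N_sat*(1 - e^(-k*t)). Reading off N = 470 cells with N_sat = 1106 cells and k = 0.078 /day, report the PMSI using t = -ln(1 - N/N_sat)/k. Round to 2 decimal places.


PMSI from diatom colonization curve:
N / N_sat = 470 / 1106 = 0.424955
1 - N/N_sat = 0.575045
ln(1 - N/N_sat) = -0.553307
t = -ln(1 - N/N_sat) / k = -(-0.553307) / 0.078 = 7.09 days

7.09


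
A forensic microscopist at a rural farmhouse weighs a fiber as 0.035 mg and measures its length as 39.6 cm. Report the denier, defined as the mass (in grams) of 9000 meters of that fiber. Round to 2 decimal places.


Denier calculation:
Mass in grams = 0.035 mg / 1000 = 0.000035 g
Length in meters = 39.6 cm / 100 = 0.396 m
Linear density = mass / length = 0.000035 / 0.396 = 0.00008838 g/m
Denier = (g/m) * 9000 = 0.00008838 * 9000 = 0.80

0.80


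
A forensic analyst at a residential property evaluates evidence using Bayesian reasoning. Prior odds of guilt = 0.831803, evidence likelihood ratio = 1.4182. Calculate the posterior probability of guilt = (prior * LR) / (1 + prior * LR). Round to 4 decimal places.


Bayesian evidence evaluation:
Posterior odds = prior_odds * LR = 0.831803 * 1.4182 = 1.179663
Posterior probability = posterior_odds / (1 + posterior_odds)
= 1.179663 / (1 + 1.179663)
= 1.179663 / 2.179663
= 0.5412

0.5412


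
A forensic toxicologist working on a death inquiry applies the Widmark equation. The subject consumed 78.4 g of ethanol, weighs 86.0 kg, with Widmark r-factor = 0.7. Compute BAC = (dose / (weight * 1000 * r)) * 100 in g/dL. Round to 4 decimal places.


Applying the Widmark formula:
BAC = (dose_g / (body_wt * 1000 * r)) * 100
Denominator = 86.0 * 1000 * 0.7 = 60200
BAC = (78.4 / 60200) * 100
BAC = 0.1302 g/dL

0.1302


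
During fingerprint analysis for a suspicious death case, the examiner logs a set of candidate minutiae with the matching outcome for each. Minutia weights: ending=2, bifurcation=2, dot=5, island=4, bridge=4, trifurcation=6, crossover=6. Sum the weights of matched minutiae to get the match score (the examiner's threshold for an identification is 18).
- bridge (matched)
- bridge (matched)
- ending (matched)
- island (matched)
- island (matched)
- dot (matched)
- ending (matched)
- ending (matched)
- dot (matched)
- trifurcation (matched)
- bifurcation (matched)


Weighted minutiae match score:
  bridge: matched, +4 (running total 4)
  bridge: matched, +4 (running total 8)
  ending: matched, +2 (running total 10)
  island: matched, +4 (running total 14)
  island: matched, +4 (running total 18)
  dot: matched, +5 (running total 23)
  ending: matched, +2 (running total 25)
  ending: matched, +2 (running total 27)
  dot: matched, +5 (running total 32)
  trifurcation: matched, +6 (running total 38)
  bifurcation: matched, +2 (running total 40)
Total score = 40
Threshold = 18; verdict = identification

40


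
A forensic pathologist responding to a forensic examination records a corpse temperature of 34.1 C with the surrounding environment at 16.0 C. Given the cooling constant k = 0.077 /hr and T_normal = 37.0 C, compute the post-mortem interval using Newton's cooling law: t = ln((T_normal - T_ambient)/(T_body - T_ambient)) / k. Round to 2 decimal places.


Using Newton's law of cooling:
t = ln((T_normal - T_ambient) / (T_body - T_ambient)) / k
T_normal - T_ambient = 21.0
T_body - T_ambient = 18.1
Ratio = 1.160221
ln(ratio) = 0.148611
t = 0.148611 / 0.077 = 1.93 hours

1.93


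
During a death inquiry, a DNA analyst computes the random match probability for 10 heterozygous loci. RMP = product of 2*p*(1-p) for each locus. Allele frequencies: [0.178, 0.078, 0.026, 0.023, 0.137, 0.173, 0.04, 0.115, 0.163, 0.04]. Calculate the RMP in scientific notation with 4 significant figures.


Computing RMP for 10 loci:
Locus 1: 2 * 0.178 * 0.822 = 0.292632
Locus 2: 2 * 0.078 * 0.922 = 0.143832
Locus 3: 2 * 0.026 * 0.974 = 0.050648
Locus 4: 2 * 0.023 * 0.977 = 0.044942
Locus 5: 2 * 0.137 * 0.863 = 0.236462
Locus 6: 2 * 0.173 * 0.827 = 0.286142
Locus 7: 2 * 0.04 * 0.96 = 0.0768
Locus 8: 2 * 0.115 * 0.885 = 0.20355
Locus 9: 2 * 0.163 * 0.837 = 0.272862
Locus 10: 2 * 0.04 * 0.96 = 0.0768
RMP = 2.124e-09

2.124e-09


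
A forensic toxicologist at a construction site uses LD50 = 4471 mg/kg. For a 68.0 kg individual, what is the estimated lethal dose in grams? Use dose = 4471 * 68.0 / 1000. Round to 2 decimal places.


Lethal dose calculation:
Lethal dose = LD50 * body_weight / 1000
= 4471 * 68.0 / 1000
= 304028 / 1000
= 304.03 g

304.03


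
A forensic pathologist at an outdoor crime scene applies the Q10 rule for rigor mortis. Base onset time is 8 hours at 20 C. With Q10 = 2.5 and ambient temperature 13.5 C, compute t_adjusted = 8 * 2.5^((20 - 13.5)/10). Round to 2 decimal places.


Rigor mortis time adjustment:
Exponent = (T_ref - T_actual) / 10 = (20 - 13.5) / 10 = 0.65
Q10 factor = 2.5^0.65 = 1.8141
t_adjusted = 8 * 1.8141 = 14.51 hours

14.51


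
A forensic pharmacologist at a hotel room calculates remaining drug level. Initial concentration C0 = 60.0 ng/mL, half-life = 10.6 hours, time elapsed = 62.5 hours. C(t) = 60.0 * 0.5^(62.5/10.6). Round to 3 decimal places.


Drug concentration decay:
Number of half-lives = t / t_half = 62.5 / 10.6 = 5.896226
Decay factor = 0.5^5.896226 = 0.01679033
C(t) = 60.0 * 0.01679033 = 1.007 ng/mL

1.007


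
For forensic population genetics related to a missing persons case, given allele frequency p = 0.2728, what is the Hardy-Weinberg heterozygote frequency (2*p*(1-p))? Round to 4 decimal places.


Hardy-Weinberg heterozygote frequency:
q = 1 - p = 1 - 0.2728 = 0.7272
2pq = 2 * 0.2728 * 0.7272 = 0.3968

0.3968


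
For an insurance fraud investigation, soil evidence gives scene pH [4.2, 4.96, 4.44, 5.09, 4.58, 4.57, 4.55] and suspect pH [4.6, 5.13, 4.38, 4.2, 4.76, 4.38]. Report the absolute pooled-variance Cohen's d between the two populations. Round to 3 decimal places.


Pooled-variance Cohen's d for soil pH comparison:
Scene mean = 32.39 / 7 = 4.627143
Suspect mean = 27.45 / 6 = 4.575
Scene sample variance s_s^2 = 0.092324
Suspect sample variance s_c^2 = 0.11191
Pooled variance = ((n_s-1)*s_s^2 + (n_c-1)*s_c^2) / (n_s + n_c - 2) = 0.101227
Pooled SD = sqrt(0.101227) = 0.318162
Mean difference = 0.052143
|d| = |0.052143| / 0.318162 = 0.164

0.164


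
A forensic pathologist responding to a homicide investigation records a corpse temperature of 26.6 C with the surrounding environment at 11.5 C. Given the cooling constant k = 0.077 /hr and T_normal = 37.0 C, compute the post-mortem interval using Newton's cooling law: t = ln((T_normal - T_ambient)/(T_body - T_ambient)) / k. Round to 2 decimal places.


Using Newton's law of cooling:
t = ln((T_normal - T_ambient) / (T_body - T_ambient)) / k
T_normal - T_ambient = 25.5
T_body - T_ambient = 15.1
Ratio = 1.688742
ln(ratio) = 0.523984
t = 0.523984 / 0.077 = 6.80 hours

6.80


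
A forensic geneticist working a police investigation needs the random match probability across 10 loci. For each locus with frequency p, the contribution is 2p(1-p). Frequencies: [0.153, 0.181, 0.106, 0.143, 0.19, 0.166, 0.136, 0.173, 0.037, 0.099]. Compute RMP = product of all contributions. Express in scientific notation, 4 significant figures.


Computing RMP for 10 loci:
Locus 1: 2 * 0.153 * 0.847 = 0.259182
Locus 2: 2 * 0.181 * 0.819 = 0.296478
Locus 3: 2 * 0.106 * 0.894 = 0.189528
Locus 4: 2 * 0.143 * 0.857 = 0.245102
Locus 5: 2 * 0.19 * 0.81 = 0.3078
Locus 6: 2 * 0.166 * 0.834 = 0.276888
Locus 7: 2 * 0.136 * 0.864 = 0.235008
Locus 8: 2 * 0.173 * 0.827 = 0.286142
Locus 9: 2 * 0.037 * 0.963 = 0.071262
Locus 10: 2 * 0.099 * 0.901 = 0.178398
RMP = 2.601e-07

2.601e-07


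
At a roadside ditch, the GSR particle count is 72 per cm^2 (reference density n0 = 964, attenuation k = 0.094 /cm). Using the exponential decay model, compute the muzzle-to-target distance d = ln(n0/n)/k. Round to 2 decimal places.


GSR distance calculation:
n0/n = 964 / 72 = 13.388889
ln(n0/n) = 2.594425
d = 2.594425 / 0.094 = 27.60 cm

27.60


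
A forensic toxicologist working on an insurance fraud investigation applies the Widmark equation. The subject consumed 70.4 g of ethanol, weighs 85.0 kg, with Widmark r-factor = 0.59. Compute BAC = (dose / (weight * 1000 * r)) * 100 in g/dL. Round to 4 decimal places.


Applying the Widmark formula:
BAC = (dose_g / (body_wt * 1000 * r)) * 100
Denominator = 85.0 * 1000 * 0.59 = 50150
BAC = (70.4 / 50150) * 100
BAC = 0.1404 g/dL

0.1404


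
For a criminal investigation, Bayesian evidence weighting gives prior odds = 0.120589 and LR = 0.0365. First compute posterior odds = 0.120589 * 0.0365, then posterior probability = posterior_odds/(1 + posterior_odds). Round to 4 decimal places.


Bayesian evidence evaluation:
Posterior odds = prior_odds * LR = 0.120589 * 0.0365 = 0.004401498
Posterior probability = posterior_odds / (1 + posterior_odds)
= 0.004401498 / (1 + 0.004401498)
= 0.004401498 / 1.004401498
= 0.0044

0.0044


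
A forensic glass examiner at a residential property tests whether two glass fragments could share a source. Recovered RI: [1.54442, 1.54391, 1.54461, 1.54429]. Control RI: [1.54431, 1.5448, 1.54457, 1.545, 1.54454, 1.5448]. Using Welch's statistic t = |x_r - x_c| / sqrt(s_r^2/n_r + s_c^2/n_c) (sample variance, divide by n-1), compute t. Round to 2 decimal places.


Welch's t-criterion for glass RI comparison:
Recovered mean = sum / n_r = 6.17723 / 4 = 1.5443075
Control mean = sum / n_c = 9.26802 / 6 = 1.54467
Recovered sample variance s_r^2 = 8.74917e-08
Control sample variance s_c^2 = 5.984e-08
Welch SE (unpooled) = sqrt(s_r^2/n_r + s_c^2/n_c) = sqrt(2.18729e-08 + 9.97333e-09) = sqrt(3.18462e-08) = 0.000178455
|mean_r - mean_c| = 0.0003625
t = 0.0003625 / 0.000178455 = 2.03

2.03


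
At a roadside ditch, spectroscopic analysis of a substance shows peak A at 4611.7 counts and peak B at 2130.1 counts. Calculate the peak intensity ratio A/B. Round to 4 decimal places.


Spectral peak ratio:
Peak A = 4611.7 counts
Peak B = 2130.1 counts
Ratio = 4611.7 / 2130.1 = 2.1650

2.1650


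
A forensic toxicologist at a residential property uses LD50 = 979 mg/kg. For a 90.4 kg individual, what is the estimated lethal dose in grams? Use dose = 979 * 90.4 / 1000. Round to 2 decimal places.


Lethal dose calculation:
Lethal dose = LD50 * body_weight / 1000
= 979 * 90.4 / 1000
= 88501.6 / 1000
= 88.50 g

88.50


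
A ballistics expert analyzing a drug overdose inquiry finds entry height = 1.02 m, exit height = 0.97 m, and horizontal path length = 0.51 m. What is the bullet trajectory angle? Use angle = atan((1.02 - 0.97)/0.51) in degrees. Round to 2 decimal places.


Bullet trajectory angle:
Height difference = 1.02 - 0.97 = 0.05 m
angle = atan(0.05 / 0.51)
angle = atan(0.098039)
angle = 5.60 degrees

5.60


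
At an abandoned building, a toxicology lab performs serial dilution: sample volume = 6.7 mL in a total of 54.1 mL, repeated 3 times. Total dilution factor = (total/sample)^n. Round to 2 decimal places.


Dilution factor calculation:
Single dilution = V_total / V_sample = 54.1 / 6.7 ≈ 8.074627
Number of dilutions = 3
Total DF = (54.1 / 6.7)^3 (full precision, rounded at the end) = 526.46

526.46


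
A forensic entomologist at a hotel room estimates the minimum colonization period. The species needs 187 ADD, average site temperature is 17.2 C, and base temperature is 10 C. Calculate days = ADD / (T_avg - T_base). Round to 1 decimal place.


Insect development time:
Effective temperature = avg_temp - T_base = 17.2 - 10 = 7.2 C
Days = ADD / effective_temp = 187 / 7.2 = 26.0 days

26.0


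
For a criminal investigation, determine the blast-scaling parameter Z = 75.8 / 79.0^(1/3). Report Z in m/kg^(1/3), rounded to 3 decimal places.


Scaled distance calculation:
W^(1/3) = 79.0^(1/3) = 4.29084
Z = R / W^(1/3) = 75.8 / 4.29084
Z = 17.666 m/kg^(1/3)

17.666


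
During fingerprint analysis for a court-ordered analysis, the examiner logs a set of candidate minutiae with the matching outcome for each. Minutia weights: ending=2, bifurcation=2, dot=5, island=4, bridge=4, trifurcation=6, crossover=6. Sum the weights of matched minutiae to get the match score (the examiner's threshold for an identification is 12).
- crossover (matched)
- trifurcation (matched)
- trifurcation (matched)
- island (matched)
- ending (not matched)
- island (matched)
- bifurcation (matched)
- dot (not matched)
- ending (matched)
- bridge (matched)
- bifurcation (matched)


Weighted minutiae match score:
  crossover: matched, +6 (running total 6)
  trifurcation: matched, +6 (running total 12)
  trifurcation: matched, +6 (running total 18)
  island: matched, +4 (running total 22)
  ending: not matched, +0
  island: matched, +4 (running total 26)
  bifurcation: matched, +2 (running total 28)
  dot: not matched, +0
  ending: matched, +2 (running total 30)
  bridge: matched, +4 (running total 34)
  bifurcation: matched, +2 (running total 36)
Total score = 36
Threshold = 12; verdict = identification

36


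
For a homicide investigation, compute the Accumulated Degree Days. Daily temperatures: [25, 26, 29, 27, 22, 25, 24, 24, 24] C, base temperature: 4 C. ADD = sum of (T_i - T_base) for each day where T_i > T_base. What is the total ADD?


Computing ADD day by day:
Day 1: max(0, 25 - 4) = 21
Day 2: max(0, 26 - 4) = 22
Day 3: max(0, 29 - 4) = 25
Day 4: max(0, 27 - 4) = 23
Day 5: max(0, 22 - 4) = 18
Day 6: max(0, 25 - 4) = 21
Day 7: max(0, 24 - 4) = 20
Day 8: max(0, 24 - 4) = 20
Day 9: max(0, 24 - 4) = 20
Total ADD = 190

190


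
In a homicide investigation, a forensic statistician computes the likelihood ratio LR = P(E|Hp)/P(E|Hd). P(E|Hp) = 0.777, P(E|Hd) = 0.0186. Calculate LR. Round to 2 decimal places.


Likelihood ratio calculation:
LR = P(E|Hp) / P(E|Hd)
LR = 0.777 / 0.0186
LR = 41.77

41.77


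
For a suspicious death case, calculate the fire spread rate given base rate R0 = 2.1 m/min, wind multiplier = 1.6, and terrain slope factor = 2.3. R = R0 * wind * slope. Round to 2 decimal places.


Fire spread rate calculation:
R = R0 * wind_factor * slope_factor
= 2.1 * 1.6 * 2.3
= 3.36 * 2.3
= 7.73 m/min

7.73


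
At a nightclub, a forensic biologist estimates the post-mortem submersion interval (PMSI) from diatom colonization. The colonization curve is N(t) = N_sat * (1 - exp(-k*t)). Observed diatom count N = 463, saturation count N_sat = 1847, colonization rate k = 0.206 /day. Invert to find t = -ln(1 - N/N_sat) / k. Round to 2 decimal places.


PMSI from diatom colonization curve:
N / N_sat = 463 / 1847 = 0.250677
1 - N/N_sat = 0.749323
ln(1 - N/N_sat) = -0.288585
t = -ln(1 - N/N_sat) / k = -(-0.288585) / 0.206 = 1.40 days

1.40


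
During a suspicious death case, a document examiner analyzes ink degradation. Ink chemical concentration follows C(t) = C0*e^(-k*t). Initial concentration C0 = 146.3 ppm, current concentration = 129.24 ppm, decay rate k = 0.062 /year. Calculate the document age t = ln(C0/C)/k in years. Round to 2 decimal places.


Document age estimation:
C0/C = 146.3 / 129.24 = 1.132002
ln(C0/C) = 0.123988
t = 0.123988 / 0.062 = 2.00 years

2.00


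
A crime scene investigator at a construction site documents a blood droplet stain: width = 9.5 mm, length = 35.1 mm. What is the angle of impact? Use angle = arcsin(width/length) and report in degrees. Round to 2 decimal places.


Blood spatter impact angle calculation:
width / length = 9.5 / 35.1 = 0.270655
angle = arcsin(0.270655)
angle = 15.70 degrees

15.70


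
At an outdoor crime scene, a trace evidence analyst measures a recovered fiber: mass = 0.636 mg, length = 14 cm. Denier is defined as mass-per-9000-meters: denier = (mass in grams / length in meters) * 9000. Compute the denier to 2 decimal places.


Denier calculation:
Mass in grams = 0.636 mg / 1000 = 0.000636 g
Length in meters = 14 cm / 100 = 0.14 m
Linear density = mass / length = 0.000636 / 0.14 = 0.00454286 g/m
Denier = (g/m) * 9000 = 0.00454286 * 9000 = 40.89

40.89


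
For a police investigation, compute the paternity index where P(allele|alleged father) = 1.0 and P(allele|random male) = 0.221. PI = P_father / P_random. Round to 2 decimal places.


Paternity Index calculation:
PI = P(allele|father) / P(allele|random)
PI = 1.0 / 0.221
PI = 4.52

4.52


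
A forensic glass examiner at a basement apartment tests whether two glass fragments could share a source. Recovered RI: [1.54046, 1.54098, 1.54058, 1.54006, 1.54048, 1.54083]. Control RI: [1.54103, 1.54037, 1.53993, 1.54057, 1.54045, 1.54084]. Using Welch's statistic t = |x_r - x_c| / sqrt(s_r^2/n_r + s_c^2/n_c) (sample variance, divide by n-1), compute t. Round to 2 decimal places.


Welch's t-criterion for glass RI comparison:
Recovered mean = sum / n_r = 9.24339 / 6 = 1.540565
Control mean = sum / n_c = 9.24319 / 6 = 1.5405317
Recovered sample variance s_r^2 = 1.0319e-07
Control sample variance s_c^2 = 1.47937e-07
Welch SE (unpooled) = sqrt(s_r^2/n_r + s_c^2/n_c) = sqrt(1.71983e-08 + 2.46561e-08) = sqrt(4.18544e-08) = 0.000204583
|mean_r - mean_c| = 3.33333e-05
t = 3.33333e-05 / 0.000204583 = 0.16

0.16


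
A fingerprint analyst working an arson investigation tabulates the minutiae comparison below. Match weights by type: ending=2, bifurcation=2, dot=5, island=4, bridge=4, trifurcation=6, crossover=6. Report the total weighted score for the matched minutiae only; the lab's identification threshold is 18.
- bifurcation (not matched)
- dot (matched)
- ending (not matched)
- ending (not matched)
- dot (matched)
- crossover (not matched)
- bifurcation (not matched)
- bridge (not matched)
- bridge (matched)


Weighted minutiae match score:
  bifurcation: not matched, +0
  dot: matched, +5 (running total 5)
  ending: not matched, +0
  ending: not matched, +0
  dot: matched, +5 (running total 10)
  crossover: not matched, +0
  bifurcation: not matched, +0
  bridge: not matched, +0
  bridge: matched, +4 (running total 14)
Total score = 14
Threshold = 18; verdict = inconclusive

14


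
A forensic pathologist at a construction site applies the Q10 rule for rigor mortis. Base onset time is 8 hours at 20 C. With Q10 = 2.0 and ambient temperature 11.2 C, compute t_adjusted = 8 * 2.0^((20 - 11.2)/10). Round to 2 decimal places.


Rigor mortis time adjustment:
Exponent = (T_ref - T_actual) / 10 = (20 - 11.2) / 10 = 0.88
Q10 factor = 2.0^0.88 = 1.84038
t_adjusted = 8 * 1.84038 = 14.72 hours

14.72


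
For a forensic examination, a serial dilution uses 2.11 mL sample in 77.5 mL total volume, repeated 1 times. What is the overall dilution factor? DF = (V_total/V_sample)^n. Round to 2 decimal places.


Dilution factor calculation:
Single dilution = V_total / V_sample = 77.5 / 2.11 ≈ 36.729858
Number of dilutions = 1
Total DF = (77.5 / 2.11)^1 (full precision, rounded at the end) = 36.73

36.73


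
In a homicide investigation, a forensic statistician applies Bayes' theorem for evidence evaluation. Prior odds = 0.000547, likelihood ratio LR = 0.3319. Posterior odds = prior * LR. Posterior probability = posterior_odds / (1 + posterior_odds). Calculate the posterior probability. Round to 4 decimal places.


Bayesian evidence evaluation:
Posterior odds = prior_odds * LR = 0.000547 * 0.3319 = 0.0001815493
Posterior probability = posterior_odds / (1 + posterior_odds)
= 0.0001815493 / (1 + 0.0001815493)
= 0.0001815493 / 1.0001815493
= 0.0002

0.0002


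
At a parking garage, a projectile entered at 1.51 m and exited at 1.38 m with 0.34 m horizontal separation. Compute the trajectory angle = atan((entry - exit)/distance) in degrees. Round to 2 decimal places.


Bullet trajectory angle:
Height difference = 1.51 - 1.38 = 0.13 m
angle = atan(0.13 / 0.34)
angle = atan(0.382353)
angle = 20.92 degrees

20.92


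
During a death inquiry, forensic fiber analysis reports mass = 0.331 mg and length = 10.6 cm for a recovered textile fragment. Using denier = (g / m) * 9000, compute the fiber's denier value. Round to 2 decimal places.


Denier calculation:
Mass in grams = 0.331 mg / 1000 = 0.000331 g
Length in meters = 10.6 cm / 100 = 0.106 m
Linear density = mass / length = 0.000331 / 0.106 = 0.00312264 g/m
Denier = (g/m) * 9000 = 0.00312264 * 9000 = 28.10

28.10


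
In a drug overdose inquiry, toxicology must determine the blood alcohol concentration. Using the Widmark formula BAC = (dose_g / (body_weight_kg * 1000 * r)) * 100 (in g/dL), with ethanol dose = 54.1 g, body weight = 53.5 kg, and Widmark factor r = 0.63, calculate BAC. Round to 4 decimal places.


Applying the Widmark formula:
BAC = (dose_g / (body_wt * 1000 * r)) * 100
Denominator = 53.5 * 1000 * 0.63 = 33705
BAC = (54.1 / 33705) * 100
BAC = 0.1605 g/dL

0.1605


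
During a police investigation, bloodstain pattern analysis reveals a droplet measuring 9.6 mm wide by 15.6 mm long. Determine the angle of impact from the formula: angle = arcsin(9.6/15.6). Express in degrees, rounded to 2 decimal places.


Blood spatter impact angle calculation:
width / length = 9.6 / 15.6 = 0.615385
angle = arcsin(0.615385)
angle = 37.98 degrees

37.98


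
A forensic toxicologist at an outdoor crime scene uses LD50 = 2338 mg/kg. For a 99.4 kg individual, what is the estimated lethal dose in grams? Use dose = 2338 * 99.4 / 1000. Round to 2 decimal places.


Lethal dose calculation:
Lethal dose = LD50 * body_weight / 1000
= 2338 * 99.4 / 1000
= 232397.2 / 1000
= 232.40 g

232.40


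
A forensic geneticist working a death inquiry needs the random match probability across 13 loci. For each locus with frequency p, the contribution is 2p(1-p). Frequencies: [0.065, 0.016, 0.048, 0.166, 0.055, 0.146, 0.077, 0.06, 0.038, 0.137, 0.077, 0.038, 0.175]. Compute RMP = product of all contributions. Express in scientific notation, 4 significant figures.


Computing RMP for 13 loci:
Locus 1: 2 * 0.065 * 0.935 = 0.12155
Locus 2: 2 * 0.016 * 0.984 = 0.031488
Locus 3: 2 * 0.048 * 0.952 = 0.091392
Locus 4: 2 * 0.166 * 0.834 = 0.276888
Locus 5: 2 * 0.055 * 0.945 = 0.10395
Locus 6: 2 * 0.146 * 0.854 = 0.249368
Locus 7: 2 * 0.077 * 0.923 = 0.142142
Locus 8: 2 * 0.06 * 0.94 = 0.1128
Locus 9: 2 * 0.038 * 0.962 = 0.073112
Locus 10: 2 * 0.137 * 0.863 = 0.236462
Locus 11: 2 * 0.077 * 0.923 = 0.142142
Locus 12: 2 * 0.038 * 0.962 = 0.073112
Locus 13: 2 * 0.175 * 0.825 = 0.28875
RMP = 2.088e-12

2.088e-12


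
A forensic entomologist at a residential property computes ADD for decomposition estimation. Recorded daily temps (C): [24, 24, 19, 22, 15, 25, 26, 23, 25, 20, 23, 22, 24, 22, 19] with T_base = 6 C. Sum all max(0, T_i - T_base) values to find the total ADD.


Computing ADD day by day:
Day 1: max(0, 24 - 6) = 18
Day 2: max(0, 24 - 6) = 18
Day 3: max(0, 19 - 6) = 13
Day 4: max(0, 22 - 6) = 16
Day 5: max(0, 15 - 6) = 9
Day 6: max(0, 25 - 6) = 19
Day 7: max(0, 26 - 6) = 20
Day 8: max(0, 23 - 6) = 17
Day 9: max(0, 25 - 6) = 19
Day 10: max(0, 20 - 6) = 14
Day 11: max(0, 23 - 6) = 17
Day 12: max(0, 22 - 6) = 16
Day 13: max(0, 24 - 6) = 18
Day 14: max(0, 22 - 6) = 16
Day 15: max(0, 19 - 6) = 13
Total ADD = 243

243


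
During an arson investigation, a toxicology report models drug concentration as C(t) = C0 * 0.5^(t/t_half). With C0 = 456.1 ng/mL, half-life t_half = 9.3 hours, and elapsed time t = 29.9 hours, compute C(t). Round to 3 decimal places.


Drug concentration decay:
Number of half-lives = t / t_half = 29.9 / 9.3 = 3.215054
Decay factor = 0.5^3.215054 = 0.10768924
C(t) = 456.1 * 0.10768924 = 49.117 ng/mL

49.117


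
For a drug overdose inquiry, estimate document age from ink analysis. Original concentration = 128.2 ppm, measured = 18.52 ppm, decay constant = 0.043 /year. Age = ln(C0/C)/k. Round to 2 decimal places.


Document age estimation:
C0/C = 128.2 / 18.52 = 6.922246
ln(C0/C) = 1.93474
t = 1.93474 / 0.043 = 44.99 years

44.99


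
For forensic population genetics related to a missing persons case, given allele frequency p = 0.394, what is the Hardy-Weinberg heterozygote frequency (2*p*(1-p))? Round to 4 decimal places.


Hardy-Weinberg heterozygote frequency:
q = 1 - p = 1 - 0.394 = 0.606
2pq = 2 * 0.394 * 0.606 = 0.4775

0.4775


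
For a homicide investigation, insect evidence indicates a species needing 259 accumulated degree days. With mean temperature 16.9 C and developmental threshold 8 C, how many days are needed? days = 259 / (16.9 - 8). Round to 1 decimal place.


Insect development time:
Effective temperature = avg_temp - T_base = 16.9 - 8 = 8.9 C
Days = ADD / effective_temp = 259 / 8.9 = 29.1 days

29.1


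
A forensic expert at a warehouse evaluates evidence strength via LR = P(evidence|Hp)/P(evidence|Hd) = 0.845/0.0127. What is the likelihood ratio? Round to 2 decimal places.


Likelihood ratio calculation:
LR = P(E|Hp) / P(E|Hd)
LR = 0.845 / 0.0127
LR = 66.54

66.54


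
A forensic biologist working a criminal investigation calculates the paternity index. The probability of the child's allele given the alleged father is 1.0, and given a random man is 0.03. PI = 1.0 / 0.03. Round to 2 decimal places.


Paternity Index calculation:
PI = P(allele|father) / P(allele|random)
PI = 1.0 / 0.03
PI = 33.33

33.33


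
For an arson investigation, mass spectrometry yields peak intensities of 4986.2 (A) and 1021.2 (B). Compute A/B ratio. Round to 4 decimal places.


Spectral peak ratio:
Peak A = 4986.2 counts
Peak B = 1021.2 counts
Ratio = 4986.2 / 1021.2 = 4.8827

4.8827


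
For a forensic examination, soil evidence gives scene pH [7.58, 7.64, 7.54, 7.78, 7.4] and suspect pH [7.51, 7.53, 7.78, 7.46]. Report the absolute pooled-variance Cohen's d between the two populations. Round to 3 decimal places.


Pooled-variance Cohen's d for soil pH comparison:
Scene mean = 37.94 / 5 = 7.588
Suspect mean = 30.28 / 4 = 7.57
Scene sample variance s_s^2 = 0.01932
Suspect sample variance s_c^2 = 0.020467
Pooled variance = ((n_s-1)*s_s^2 + (n_c-1)*s_c^2) / (n_s + n_c - 2) = 0.019811
Pooled SD = sqrt(0.019811) = 0.140752
Mean difference = 0.018
|d| = |0.018| / 0.140752 = 0.128

0.128


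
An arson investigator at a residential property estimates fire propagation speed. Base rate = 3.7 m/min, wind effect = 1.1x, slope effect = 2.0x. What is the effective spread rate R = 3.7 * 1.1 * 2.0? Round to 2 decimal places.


Fire spread rate calculation:
R = R0 * wind_factor * slope_factor
= 3.7 * 1.1 * 2.0
= 4.07 * 2.0
= 8.14 m/min

8.14


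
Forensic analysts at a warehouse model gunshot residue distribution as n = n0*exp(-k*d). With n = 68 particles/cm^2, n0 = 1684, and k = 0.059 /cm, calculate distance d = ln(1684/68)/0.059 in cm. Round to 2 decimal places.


GSR distance calculation:
n0/n = 1684 / 68 = 24.764706
ln(n0/n) = 3.209419
d = 3.209419 / 0.059 = 54.40 cm

54.40


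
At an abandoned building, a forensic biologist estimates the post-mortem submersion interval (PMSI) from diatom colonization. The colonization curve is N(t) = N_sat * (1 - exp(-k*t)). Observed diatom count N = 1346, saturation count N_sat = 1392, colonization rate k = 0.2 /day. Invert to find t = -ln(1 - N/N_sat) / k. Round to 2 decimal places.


PMSI from diatom colonization curve:
N / N_sat = 1346 / 1392 = 0.966954
1 - N/N_sat = 0.033046
ln(1 - N/N_sat) = -3.409855
t = -ln(1 - N/N_sat) / k = -(-3.409855) / 0.2 = 17.05 days

17.05


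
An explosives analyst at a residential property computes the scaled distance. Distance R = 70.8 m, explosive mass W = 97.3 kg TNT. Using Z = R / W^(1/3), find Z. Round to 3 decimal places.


Scaled distance calculation:
W^(1/3) = 97.3^(1/3) = 4.599433
Z = R / W^(1/3) = 70.8 / 4.599433
Z = 15.393 m/kg^(1/3)

15.393


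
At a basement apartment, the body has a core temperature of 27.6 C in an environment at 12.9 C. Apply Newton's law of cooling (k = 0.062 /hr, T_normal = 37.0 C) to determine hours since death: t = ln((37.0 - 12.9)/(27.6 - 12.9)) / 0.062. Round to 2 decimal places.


Using Newton's law of cooling:
t = ln((T_normal - T_ambient) / (T_body - T_ambient)) / k
T_normal - T_ambient = 24.1
T_body - T_ambient = 14.7
Ratio = 1.639456
ln(ratio) = 0.494364
t = 0.494364 / 0.062 = 7.97 hours

7.97


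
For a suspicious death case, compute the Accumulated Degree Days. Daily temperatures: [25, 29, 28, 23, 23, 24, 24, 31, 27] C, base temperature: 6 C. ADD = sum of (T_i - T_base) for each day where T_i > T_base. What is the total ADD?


Computing ADD day by day:
Day 1: max(0, 25 - 6) = 19
Day 2: max(0, 29 - 6) = 23
Day 3: max(0, 28 - 6) = 22
Day 4: max(0, 23 - 6) = 17
Day 5: max(0, 23 - 6) = 17
Day 6: max(0, 24 - 6) = 18
Day 7: max(0, 24 - 6) = 18
Day 8: max(0, 31 - 6) = 25
Day 9: max(0, 27 - 6) = 21
Total ADD = 180

180


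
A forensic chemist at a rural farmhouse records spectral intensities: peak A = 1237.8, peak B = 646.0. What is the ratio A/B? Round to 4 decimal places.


Spectral peak ratio:
Peak A = 1237.8 counts
Peak B = 646.0 counts
Ratio = 1237.8 / 646.0 = 1.9161

1.9161


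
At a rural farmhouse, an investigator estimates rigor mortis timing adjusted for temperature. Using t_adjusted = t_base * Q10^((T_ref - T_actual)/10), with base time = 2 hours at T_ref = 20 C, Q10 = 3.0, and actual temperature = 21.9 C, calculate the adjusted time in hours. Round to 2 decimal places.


Rigor mortis time adjustment:
Exponent = (T_ref - T_actual) / 10 = (20 - 21.9) / 10 = -0.19
Q10 factor = 3.0^-0.19 = 0.81161
t_adjusted = 2 * 0.81161 = 1.62 hours

1.62


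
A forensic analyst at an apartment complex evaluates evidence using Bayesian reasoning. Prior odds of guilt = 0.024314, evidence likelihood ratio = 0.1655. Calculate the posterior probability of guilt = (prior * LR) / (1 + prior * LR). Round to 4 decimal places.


Bayesian evidence evaluation:
Posterior odds = prior_odds * LR = 0.024314 * 0.1655 = 0.004023967
Posterior probability = posterior_odds / (1 + posterior_odds)
= 0.004023967 / (1 + 0.004023967)
= 0.004023967 / 1.004023967
= 0.0040

0.0040


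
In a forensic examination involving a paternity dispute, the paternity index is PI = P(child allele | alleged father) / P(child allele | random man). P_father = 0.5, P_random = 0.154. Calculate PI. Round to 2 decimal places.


Paternity Index calculation:
PI = P(allele|father) / P(allele|random)
PI = 0.5 / 0.154
PI = 3.25

3.25


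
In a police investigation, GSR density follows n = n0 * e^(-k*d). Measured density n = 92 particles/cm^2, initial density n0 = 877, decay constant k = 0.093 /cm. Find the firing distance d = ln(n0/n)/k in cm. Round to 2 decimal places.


GSR distance calculation:
n0/n = 877 / 92 = 9.532609
ln(n0/n) = 2.254718
d = 2.254718 / 0.093 = 24.24 cm

24.24


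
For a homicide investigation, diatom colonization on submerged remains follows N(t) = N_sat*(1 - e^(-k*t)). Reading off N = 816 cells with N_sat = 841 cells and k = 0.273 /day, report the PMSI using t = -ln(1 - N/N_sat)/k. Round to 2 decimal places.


PMSI from diatom colonization curve:
N / N_sat = 816 / 841 = 0.970273
1 - N/N_sat = 0.029727
ln(1 - N/N_sat) = -3.5157
t = -ln(1 - N/N_sat) / k = -(-3.5157) / 0.273 = 12.88 days

12.88


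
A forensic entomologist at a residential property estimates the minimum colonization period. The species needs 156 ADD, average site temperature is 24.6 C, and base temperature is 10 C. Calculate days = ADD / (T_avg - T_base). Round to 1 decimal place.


Insect development time:
Effective temperature = avg_temp - T_base = 24.6 - 10 = 14.6 C
Days = ADD / effective_temp = 156 / 14.6 = 10.7 days

10.7


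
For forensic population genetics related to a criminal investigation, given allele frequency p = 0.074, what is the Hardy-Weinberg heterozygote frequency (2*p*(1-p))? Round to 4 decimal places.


Hardy-Weinberg heterozygote frequency:
q = 1 - p = 1 - 0.074 = 0.926
2pq = 2 * 0.074 * 0.926 = 0.1370

0.1370


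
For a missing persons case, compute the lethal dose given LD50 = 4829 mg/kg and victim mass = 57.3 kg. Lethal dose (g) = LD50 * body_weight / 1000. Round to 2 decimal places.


Lethal dose calculation:
Lethal dose = LD50 * body_weight / 1000
= 4829 * 57.3 / 1000
= 276701.7 / 1000
= 276.70 g

276.70


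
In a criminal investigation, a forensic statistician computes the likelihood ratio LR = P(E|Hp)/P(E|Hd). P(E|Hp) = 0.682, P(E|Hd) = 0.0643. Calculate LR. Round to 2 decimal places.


Likelihood ratio calculation:
LR = P(E|Hp) / P(E|Hd)
LR = 0.682 / 0.0643
LR = 10.61

10.61


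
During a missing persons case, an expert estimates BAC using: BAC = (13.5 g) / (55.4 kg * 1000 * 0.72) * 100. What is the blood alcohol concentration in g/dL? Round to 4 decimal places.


Applying the Widmark formula:
BAC = (dose_g / (body_wt * 1000 * r)) * 100
Denominator = 55.4 * 1000 * 0.72 = 39888
BAC = (13.5 / 39888) * 100
BAC = 0.0338 g/dL

0.0338


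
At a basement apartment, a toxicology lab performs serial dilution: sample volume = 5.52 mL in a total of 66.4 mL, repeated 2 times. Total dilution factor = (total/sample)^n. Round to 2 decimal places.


Dilution factor calculation:
Single dilution = V_total / V_sample = 66.4 / 5.52 ≈ 12.028986
Number of dilutions = 2
Total DF = (66.4 / 5.52)^2 (full precision, rounded at the end) = 144.70

144.70
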